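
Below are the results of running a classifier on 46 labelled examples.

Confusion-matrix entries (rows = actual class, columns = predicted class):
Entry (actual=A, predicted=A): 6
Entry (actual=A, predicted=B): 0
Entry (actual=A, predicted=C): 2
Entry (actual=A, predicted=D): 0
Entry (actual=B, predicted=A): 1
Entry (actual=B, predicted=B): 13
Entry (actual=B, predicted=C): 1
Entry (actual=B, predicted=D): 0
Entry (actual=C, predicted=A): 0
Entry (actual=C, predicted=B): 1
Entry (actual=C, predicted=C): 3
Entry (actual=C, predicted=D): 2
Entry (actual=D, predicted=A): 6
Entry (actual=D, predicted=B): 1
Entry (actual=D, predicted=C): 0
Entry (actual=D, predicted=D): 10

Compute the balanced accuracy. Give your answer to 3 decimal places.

0.676

Balanced accuracy = mean of per-class recall.
  A: recall = 6/8 = 0.7500
  B: recall = 13/15 = 0.8667
  C: recall = 3/6 = 0.5000
  D: recall = 10/17 = 0.5882
Mean = (0.7500 + 0.8667 + 0.5000 + 0.5882) / 4 = 0.676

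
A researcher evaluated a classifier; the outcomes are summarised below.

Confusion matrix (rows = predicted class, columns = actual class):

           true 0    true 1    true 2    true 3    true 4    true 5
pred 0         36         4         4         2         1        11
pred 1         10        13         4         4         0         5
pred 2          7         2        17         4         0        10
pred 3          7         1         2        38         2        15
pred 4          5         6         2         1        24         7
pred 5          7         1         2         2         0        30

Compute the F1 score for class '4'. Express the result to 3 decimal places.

One-vs-rest for '4': TP = diagonal; FP = other classes predicted '4'; FN = '4' predicted as other.
F1 score = 2·TP/(2·TP+FP+FN).
4: TP=24, FP=5+6+2+1+7=21, FN=1+0+0+2+0=3 → 48/72 = 0.6667

0.667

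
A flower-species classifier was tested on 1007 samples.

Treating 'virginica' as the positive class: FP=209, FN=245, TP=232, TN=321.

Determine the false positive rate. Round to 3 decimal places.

FPR = FP/(FP+TN) = 209/(209+321) = 0.394

0.394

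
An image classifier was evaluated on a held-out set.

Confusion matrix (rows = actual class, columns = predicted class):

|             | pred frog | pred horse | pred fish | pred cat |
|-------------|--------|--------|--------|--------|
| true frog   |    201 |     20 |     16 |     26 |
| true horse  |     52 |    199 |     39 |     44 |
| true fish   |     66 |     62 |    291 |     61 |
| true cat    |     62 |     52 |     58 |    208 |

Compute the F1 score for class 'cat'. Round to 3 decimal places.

0.579

Take TP from the diagonal, FP from the rest of the 'cat' prediction marginal, FN from the rest of the 'cat' actual marginal.
F1 score = 2·TP/(2·TP+FP+FN).
cat: TP=208, FP=26+44+61=131, FN=62+52+58=172 → 416/719 = 0.5786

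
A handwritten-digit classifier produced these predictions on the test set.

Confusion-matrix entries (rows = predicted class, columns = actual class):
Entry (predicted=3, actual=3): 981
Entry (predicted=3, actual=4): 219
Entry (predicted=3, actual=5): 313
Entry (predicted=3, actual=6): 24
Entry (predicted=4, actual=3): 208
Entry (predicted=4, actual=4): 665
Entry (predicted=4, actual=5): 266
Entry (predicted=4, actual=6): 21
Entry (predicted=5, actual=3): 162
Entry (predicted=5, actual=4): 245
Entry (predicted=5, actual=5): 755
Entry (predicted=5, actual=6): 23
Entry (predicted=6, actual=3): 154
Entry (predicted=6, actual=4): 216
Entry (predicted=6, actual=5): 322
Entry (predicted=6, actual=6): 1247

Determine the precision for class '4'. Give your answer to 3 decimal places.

0.573

Treat '4' as positive and all other classes as negative.
precision = TP/(TP+FP).
4: TP=665, FP=208+266+21=495 → 665/1160 = 0.5733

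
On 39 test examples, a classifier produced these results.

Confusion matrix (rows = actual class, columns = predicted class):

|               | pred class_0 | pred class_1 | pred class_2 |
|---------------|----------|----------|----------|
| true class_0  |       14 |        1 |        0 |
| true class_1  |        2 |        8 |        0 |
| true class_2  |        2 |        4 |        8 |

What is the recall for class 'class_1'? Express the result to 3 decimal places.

recall = TP/(TP+FN).
class_1: TP=8, FN=2+0=2 → 8/10 = 0.8000

0.800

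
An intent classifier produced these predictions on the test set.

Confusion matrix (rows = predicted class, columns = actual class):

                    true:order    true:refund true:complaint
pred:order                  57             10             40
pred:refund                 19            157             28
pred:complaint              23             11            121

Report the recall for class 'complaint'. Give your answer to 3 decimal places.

recall = TP/(TP+FN).
complaint: TP=121, FN=40+28=68 → 121/189 = 0.6402

0.640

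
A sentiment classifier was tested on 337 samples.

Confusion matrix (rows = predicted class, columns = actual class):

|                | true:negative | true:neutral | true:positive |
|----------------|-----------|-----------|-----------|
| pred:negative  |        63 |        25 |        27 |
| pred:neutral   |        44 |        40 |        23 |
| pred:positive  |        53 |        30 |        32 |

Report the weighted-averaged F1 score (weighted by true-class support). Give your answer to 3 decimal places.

0.408

Per-class F1 score (2·TP/(2·TP+FP+FN)):
  negative: TP=63, FP=25+27=52, FN=44+53=97 → 126/275 = 0.4582
  neutral: TP=40, FP=44+23=67, FN=25+30=55 → 80/202 = 0.3960
  positive: TP=32, FP=53+30=83, FN=27+23=50 → 64/197 = 0.3249
Weighted-F1 score = Σ (supportᵢ/N)·F1 scoreᵢ with N=337: (160/337)·0.4582 + (95/337)·0.3960 + (82/337)·0.3249 = 0.408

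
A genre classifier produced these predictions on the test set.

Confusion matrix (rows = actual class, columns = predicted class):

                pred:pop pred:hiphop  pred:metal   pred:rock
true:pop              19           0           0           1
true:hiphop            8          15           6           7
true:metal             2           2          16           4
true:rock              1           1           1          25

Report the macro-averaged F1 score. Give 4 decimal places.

Per-class F1 score (2·TP/(2·TP+FP+FN)):
  pop: TP=19, FP=8+2+1=11, FN=0+0+1=1 → 38/50 = 0.76000
  hiphop: TP=15, FP=0+2+1=3, FN=8+6+7=21 → 30/54 = 0.55556
  metal: TP=16, FP=0+6+1=7, FN=2+2+4=8 → 32/47 = 0.68085
  rock: TP=25, FP=1+7+4=12, FN=1+1+1=3 → 50/65 = 0.76923
Macro-F1 score = mean = (0.76000 + 0.55556 + 0.68085 + 0.76923) / 4 = 0.6914

0.6914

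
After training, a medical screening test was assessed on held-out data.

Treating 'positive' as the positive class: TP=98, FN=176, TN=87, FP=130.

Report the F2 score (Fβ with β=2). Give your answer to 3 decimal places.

Fβ = (1+β²)·TP / ((1+β²)·TP + β²·FN + FP), with β²=4
= 5·98 / (5·98 + 4·176 + 130) = 0.370

0.370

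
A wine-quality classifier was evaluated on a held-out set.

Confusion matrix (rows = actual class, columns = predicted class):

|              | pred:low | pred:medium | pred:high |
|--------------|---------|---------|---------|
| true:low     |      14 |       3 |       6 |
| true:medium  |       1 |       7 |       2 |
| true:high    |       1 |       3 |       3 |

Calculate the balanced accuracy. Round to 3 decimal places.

0.579

Balanced accuracy = mean of per-class recall.
  low: recall = 14/23 = 0.6087
  medium: recall = 7/10 = 0.7000
  high: recall = 3/7 = 0.4286
Mean = (0.6087 + 0.7000 + 0.4286) / 3 = 0.579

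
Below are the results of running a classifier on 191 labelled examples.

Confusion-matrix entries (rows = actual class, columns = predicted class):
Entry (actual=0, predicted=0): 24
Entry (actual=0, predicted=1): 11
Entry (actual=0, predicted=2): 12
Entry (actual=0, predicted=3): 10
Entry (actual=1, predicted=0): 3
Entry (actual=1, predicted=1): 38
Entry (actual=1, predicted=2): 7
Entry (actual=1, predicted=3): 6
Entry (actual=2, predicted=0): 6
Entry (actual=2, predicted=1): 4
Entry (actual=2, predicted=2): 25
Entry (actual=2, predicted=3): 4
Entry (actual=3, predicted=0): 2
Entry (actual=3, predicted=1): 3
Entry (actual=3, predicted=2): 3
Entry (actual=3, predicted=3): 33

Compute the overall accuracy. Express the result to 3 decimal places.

Accuracy = trace / total = (24+38+25+33=120) / 191 = 120/191 = 0.628

0.628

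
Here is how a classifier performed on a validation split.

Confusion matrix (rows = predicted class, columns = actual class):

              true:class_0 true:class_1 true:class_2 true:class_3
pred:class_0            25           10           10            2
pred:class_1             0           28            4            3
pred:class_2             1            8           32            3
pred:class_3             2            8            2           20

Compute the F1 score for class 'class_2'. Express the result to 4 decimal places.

F1 score = 2·TP/(2·TP+FP+FN).
class_2: TP=32, FP=1+8+3=12, FN=10+4+2=16 → 64/92 = 0.69565

0.6957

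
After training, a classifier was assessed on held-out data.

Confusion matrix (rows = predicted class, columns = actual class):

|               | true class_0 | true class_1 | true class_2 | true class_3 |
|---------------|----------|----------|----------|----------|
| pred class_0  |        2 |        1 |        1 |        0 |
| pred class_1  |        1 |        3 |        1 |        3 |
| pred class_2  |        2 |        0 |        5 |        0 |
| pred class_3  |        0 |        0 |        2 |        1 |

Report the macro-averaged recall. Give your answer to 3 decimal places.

Per-class recall (TP/(TP+FN)):
  class_0: TP=2, FN=1+2+0=3 → 2/5 = 0.4000
  class_1: TP=3, FN=1+0+0=1 → 3/4 = 0.7500
  class_2: TP=5, FN=1+1+2=4 → 5/9 = 0.5556
  class_3: TP=1, FN=0+3+0=3 → 1/4 = 0.2500
Macro-recall = mean = (0.4000 + 0.7500 + 0.5556 + 0.2500) / 4 = 0.489

0.489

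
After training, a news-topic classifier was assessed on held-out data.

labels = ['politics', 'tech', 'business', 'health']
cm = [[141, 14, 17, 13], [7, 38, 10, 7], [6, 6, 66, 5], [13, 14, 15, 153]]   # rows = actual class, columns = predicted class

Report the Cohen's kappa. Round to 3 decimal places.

0.661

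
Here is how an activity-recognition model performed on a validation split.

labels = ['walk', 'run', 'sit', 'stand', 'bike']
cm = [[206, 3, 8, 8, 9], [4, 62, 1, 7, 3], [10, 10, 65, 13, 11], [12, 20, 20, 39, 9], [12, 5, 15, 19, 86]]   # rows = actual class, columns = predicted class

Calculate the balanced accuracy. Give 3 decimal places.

Balanced accuracy = mean of per-class recall.
  walk: recall = 206/234 = 0.8803
  run: recall = 62/77 = 0.8052
  sit: recall = 65/109 = 0.5963
  stand: recall = 39/100 = 0.3900
  bike: recall = 86/137 = 0.6277
Mean = (0.8803 + 0.8052 + 0.5963 + 0.3900 + 0.6277) / 5 = 0.660

0.660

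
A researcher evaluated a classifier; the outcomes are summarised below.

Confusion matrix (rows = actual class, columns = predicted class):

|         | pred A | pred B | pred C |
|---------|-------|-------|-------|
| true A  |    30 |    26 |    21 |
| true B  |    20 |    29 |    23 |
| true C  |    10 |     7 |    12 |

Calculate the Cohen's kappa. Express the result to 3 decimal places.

0.092

Observed agreement pₒ = trace/N = 71/178 = 0.3989
Expected agreement pₑ = Σ (rowᵢ·colᵢ)/N² = (77·60 + 72·62 + 29·56)/178² = 0.3380
κ = (pₒ − pₑ)/(1 − pₑ) = (0.3989 − 0.3380)/(1 − 0.3380) = 0.092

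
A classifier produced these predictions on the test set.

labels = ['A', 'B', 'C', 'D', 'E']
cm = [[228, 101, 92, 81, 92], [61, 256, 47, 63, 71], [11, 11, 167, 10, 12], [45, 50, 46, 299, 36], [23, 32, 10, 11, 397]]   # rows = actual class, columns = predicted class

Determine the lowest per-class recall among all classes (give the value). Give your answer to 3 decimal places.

0.384

Per-class recall (TP/(TP+FN)):
  A: TP=228, FN=101+92+81+92=366 → 228/594 = 0.3838
  B: TP=256, FN=61+47+63+71=242 → 256/498 = 0.5141
  C: TP=167, FN=11+11+10+12=44 → 167/211 = 0.7915
  D: TP=299, FN=45+50+46+36=177 → 299/476 = 0.6282
  E: TP=397, FN=23+32+10+11=76 → 397/473 = 0.8393
Lowest is class 'A' with recall = 0.384.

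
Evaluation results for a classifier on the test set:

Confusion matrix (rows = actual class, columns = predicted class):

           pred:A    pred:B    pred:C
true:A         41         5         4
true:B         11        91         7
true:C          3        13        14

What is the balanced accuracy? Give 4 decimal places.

0.7072

Balanced accuracy = mean of per-class recall.
  A: recall = 41/50 = 0.82000
  B: recall = 91/109 = 0.83486
  C: recall = 14/30 = 0.46667
Mean = (0.82000 + 0.83486 + 0.46667) / 3 = 0.7072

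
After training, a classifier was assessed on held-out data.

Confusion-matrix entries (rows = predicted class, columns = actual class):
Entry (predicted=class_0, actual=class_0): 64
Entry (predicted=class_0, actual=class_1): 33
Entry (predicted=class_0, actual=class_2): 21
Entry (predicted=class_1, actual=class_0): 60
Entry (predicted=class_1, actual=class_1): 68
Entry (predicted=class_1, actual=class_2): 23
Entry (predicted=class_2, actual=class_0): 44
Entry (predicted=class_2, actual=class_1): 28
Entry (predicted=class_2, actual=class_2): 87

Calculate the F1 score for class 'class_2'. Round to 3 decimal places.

0.600

One-vs-rest for 'class_2': TP = diagonal; FP = other classes predicted 'class_2'; FN = 'class_2' predicted as other.
F1 score = 2·TP/(2·TP+FP+FN).
class_2: TP=87, FP=44+28=72, FN=21+23=44 → 174/290 = 0.6000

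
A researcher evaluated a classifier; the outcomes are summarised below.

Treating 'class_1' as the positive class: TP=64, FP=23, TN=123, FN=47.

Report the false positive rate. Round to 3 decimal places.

0.158

FPR = FP/(FP+TN) = 23/(23+123) = 0.158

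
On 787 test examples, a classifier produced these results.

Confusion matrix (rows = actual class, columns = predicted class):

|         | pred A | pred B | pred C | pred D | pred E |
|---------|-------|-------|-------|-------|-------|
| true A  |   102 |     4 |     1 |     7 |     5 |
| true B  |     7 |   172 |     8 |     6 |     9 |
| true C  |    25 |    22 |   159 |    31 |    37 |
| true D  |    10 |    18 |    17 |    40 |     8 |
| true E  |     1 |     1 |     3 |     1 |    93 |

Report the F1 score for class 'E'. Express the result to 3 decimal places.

0.741

Take TP from the diagonal, FP from the rest of the 'E' prediction marginal, FN from the rest of the 'E' actual marginal.
F1 score = 2·TP/(2·TP+FP+FN).
E: TP=93, FP=5+9+37+8=59, FN=1+1+3+1=6 → 186/251 = 0.7410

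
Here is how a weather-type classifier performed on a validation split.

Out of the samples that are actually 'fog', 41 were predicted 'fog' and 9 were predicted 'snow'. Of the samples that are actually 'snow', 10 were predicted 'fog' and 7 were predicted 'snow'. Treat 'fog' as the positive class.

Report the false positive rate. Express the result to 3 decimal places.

FPR = FP/(FP+TN) = 10/(10+7) = 0.588

0.588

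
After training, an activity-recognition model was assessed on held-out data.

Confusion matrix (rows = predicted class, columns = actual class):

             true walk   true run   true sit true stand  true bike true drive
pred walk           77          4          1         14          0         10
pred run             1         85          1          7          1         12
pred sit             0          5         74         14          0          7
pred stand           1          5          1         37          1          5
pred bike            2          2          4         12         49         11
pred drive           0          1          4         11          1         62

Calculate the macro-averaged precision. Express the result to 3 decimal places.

0.733

Per-class precision (TP/(TP+FP)):
  walk: TP=77, FP=4+1+14+0+10=29 → 77/106 = 0.7264
  run: TP=85, FP=1+1+7+1+12=22 → 85/107 = 0.7944
  sit: TP=74, FP=0+5+14+0+7=26 → 74/100 = 0.7400
  stand: TP=37, FP=1+5+1+1+5=13 → 37/50 = 0.7400
  bike: TP=49, FP=2+2+4+12+11=31 → 49/80 = 0.6125
  drive: TP=62, FP=0+1+4+11+1=17 → 62/79 = 0.7848
Macro-precision = mean = (0.7264 + 0.7944 + 0.7400 + 0.7400 + 0.6125 + 0.7848) / 6 = 0.733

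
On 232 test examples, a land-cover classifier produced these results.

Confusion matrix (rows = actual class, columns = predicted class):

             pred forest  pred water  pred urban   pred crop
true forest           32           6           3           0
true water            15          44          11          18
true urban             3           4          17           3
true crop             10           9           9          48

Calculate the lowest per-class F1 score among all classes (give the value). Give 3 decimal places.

Per-class F1 score (2·TP/(2·TP+FP+FN)):
  forest: TP=32, FP=15+3+10=28, FN=6+3+0=9 → 64/101 = 0.6337
  water: TP=44, FP=6+4+9=19, FN=15+11+18=44 → 88/151 = 0.5828
  urban: TP=17, FP=3+11+9=23, FN=3+4+3=10 → 34/67 = 0.5075
  crop: TP=48, FP=0+18+3=21, FN=10+9+9=28 → 96/145 = 0.6621
Lowest is class 'urban' with F1 score = 0.507.

0.507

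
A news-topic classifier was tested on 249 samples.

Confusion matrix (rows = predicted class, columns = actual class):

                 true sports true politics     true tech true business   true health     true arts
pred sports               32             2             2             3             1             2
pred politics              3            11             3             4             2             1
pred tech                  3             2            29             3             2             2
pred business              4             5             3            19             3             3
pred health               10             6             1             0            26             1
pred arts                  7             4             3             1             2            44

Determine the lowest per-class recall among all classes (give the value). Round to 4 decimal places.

Per-class recall (TP/(TP+FN)):
  sports: TP=32, FN=3+3+4+10+7=27 → 32/59 = 0.54237
  politics: TP=11, FN=2+2+5+6+4=19 → 11/30 = 0.36667
  tech: TP=29, FN=2+3+3+1+3=12 → 29/41 = 0.70732
  business: TP=19, FN=3+4+3+0+1=11 → 19/30 = 0.63333
  health: TP=26, FN=1+2+2+3+2=10 → 26/36 = 0.72222
  arts: TP=44, FN=2+1+2+3+1=9 → 44/53 = 0.83019
Lowest is class 'politics' with recall = 0.3667.

0.3667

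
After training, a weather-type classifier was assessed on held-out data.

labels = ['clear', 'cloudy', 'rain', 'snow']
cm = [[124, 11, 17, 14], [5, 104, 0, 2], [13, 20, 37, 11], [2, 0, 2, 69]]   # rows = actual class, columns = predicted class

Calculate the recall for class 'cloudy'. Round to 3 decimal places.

0.937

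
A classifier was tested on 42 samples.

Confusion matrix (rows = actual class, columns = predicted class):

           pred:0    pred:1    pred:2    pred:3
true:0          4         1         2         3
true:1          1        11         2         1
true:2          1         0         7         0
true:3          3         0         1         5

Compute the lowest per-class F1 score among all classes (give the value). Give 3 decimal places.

0.421

Per-class F1 score (2·TP/(2·TP+FP+FN)):
  0: TP=4, FP=1+1+3=5, FN=1+2+3=6 → 8/19 = 0.4211
  1: TP=11, FP=1+0+0=1, FN=1+2+1=4 → 22/27 = 0.8148
  2: TP=7, FP=2+2+1=5, FN=1+0+0=1 → 14/20 = 0.7000
  3: TP=5, FP=3+1+0=4, FN=3+0+1=4 → 10/18 = 0.5556
Lowest is class '0' with F1 score = 0.421.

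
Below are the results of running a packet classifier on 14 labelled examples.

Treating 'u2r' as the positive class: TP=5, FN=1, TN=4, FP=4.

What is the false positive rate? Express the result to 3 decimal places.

0.500

FPR = FP/(FP+TN) = 4/(4+4) = 0.500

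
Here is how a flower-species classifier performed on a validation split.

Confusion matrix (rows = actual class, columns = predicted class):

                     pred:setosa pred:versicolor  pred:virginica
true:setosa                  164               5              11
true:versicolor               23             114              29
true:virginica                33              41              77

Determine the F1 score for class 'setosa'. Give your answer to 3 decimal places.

F1 score = 2·TP/(2·TP+FP+FN).
setosa: TP=164, FP=23+33=56, FN=5+11=16 → 328/400 = 0.8200

0.820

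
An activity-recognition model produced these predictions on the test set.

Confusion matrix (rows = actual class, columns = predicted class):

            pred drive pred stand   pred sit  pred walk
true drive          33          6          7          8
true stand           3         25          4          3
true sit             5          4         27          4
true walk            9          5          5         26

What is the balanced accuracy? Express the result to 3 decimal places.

Balanced accuracy = mean of per-class recall.
  drive: recall = 33/54 = 0.6111
  stand: recall = 25/35 = 0.7143
  sit: recall = 27/40 = 0.6750
  walk: recall = 26/45 = 0.5778
Mean = (0.6111 + 0.7143 + 0.6750 + 0.5778) / 4 = 0.645

0.645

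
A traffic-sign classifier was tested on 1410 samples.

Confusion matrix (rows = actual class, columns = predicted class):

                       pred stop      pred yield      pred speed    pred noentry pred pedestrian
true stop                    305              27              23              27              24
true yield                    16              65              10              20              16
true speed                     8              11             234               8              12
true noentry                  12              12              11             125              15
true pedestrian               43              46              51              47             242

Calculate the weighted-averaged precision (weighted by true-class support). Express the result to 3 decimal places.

0.709

Per-class precision (TP/(TP+FP)):
  stop: TP=305, FP=16+8+12+43=79 → 305/384 = 0.7943
  yield: TP=65, FP=27+11+12+46=96 → 65/161 = 0.4037
  speed: TP=234, FP=23+10+11+51=95 → 234/329 = 0.7112
  noentry: TP=125, FP=27+20+8+47=102 → 125/227 = 0.5507
  pedestrian: TP=242, FP=24+16+12+15=67 → 242/309 = 0.7832
Weighted-precision = Σ (supportᵢ/N)·precisionᵢ with N=1410: (406/1410)·0.7943 + (127/1410)·0.4037 + (273/1410)·0.7112 + (175/1410)·0.5507 + (429/1410)·0.7832 = 0.709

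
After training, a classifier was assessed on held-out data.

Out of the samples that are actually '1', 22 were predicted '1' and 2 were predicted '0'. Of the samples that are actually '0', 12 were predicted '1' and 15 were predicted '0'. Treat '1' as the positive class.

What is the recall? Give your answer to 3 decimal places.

Recall = TP/(TP+FN) = 22/(22+2) = 22/24 = 0.917

0.917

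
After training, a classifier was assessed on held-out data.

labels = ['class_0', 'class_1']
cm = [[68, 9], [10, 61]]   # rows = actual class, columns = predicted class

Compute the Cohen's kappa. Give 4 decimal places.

Observed agreement pₒ = trace/N = 129/148 = 0.87162
Expected agreement pₑ = Σ (rowᵢ·colᵢ)/N² = (77·78 + 71·70)/148² = 0.50110
κ = (pₒ − pₑ)/(1 − pₑ) = (0.87162 − 0.50110)/(1 − 0.50110) = 0.7427

0.7427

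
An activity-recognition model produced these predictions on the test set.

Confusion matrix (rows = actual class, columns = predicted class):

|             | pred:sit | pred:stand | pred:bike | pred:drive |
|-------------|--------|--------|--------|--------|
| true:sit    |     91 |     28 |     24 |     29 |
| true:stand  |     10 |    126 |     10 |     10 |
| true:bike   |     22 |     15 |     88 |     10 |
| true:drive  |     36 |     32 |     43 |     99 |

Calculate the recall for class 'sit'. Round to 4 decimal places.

0.5291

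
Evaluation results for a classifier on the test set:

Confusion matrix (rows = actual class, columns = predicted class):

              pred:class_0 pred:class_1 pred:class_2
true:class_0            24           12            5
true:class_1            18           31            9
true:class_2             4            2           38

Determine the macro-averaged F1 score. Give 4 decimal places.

0.6484

Per-class F1 score (2·TP/(2·TP+FP+FN)):
  class_0: TP=24, FP=18+4=22, FN=12+5=17 → 48/87 = 0.55172
  class_1: TP=31, FP=12+2=14, FN=18+9=27 → 62/103 = 0.60194
  class_2: TP=38, FP=5+9=14, FN=4+2=6 → 76/96 = 0.79167
Macro-F1 score = mean = (0.55172 + 0.60194 + 0.79167) / 3 = 0.6484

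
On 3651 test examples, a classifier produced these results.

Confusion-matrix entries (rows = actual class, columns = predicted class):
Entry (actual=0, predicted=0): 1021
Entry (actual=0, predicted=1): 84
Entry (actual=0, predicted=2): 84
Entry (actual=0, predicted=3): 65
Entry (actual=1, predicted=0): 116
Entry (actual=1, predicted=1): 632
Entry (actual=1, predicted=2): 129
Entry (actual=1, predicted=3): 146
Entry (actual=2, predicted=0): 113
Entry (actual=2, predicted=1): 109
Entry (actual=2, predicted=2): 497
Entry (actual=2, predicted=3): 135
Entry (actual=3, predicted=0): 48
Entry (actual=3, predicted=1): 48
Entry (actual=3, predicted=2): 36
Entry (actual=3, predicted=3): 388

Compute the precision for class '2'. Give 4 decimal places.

Take TP from the diagonal, FP from the rest of the '2' prediction marginal, FN from the rest of the '2' actual marginal.
precision = TP/(TP+FP).
2: TP=497, FP=84+129+36=249 → 497/746 = 0.66622

0.6662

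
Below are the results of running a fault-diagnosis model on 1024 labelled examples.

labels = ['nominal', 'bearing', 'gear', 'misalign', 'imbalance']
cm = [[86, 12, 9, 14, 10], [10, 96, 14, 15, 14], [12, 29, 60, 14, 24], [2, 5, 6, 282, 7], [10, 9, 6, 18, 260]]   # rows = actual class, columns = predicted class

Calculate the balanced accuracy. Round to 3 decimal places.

Balanced accuracy = mean of per-class recall.
  nominal: recall = 86/131 = 0.6565
  bearing: recall = 96/149 = 0.6443
  gear: recall = 60/139 = 0.4317
  misalign: recall = 282/302 = 0.9338
  imbalance: recall = 260/303 = 0.8581
Mean = (0.6565 + 0.6443 + 0.4317 + 0.9338 + 0.8581) / 5 = 0.705

0.705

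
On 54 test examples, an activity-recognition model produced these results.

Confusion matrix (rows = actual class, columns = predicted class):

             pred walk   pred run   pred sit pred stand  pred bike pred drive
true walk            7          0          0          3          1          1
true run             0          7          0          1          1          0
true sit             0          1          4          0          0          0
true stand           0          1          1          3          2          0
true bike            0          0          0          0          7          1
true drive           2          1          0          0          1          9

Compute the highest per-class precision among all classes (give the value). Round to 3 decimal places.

0.818

Per-class precision (TP/(TP+FP)):
  walk: TP=7, FP=0+0+0+0+2=2 → 7/9 = 0.7778
  run: TP=7, FP=0+1+1+0+1=3 → 7/10 = 0.7000
  sit: TP=4, FP=0+0+1+0+0=1 → 4/5 = 0.8000
  stand: TP=3, FP=3+1+0+0+0=4 → 3/7 = 0.4286
  bike: TP=7, FP=1+1+0+2+1=5 → 7/12 = 0.5833
  drive: TP=9, FP=1+0+0+0+1=2 → 9/11 = 0.8182
Highest is class 'drive' with precision = 0.818.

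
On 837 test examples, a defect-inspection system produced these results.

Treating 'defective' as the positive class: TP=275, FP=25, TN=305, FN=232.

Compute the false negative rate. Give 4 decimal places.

FNR = FN/(FN+TP) = 232/(232+275) = 0.4576

0.4576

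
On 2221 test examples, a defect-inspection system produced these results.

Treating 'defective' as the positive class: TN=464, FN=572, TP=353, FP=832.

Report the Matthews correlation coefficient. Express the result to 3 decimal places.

MCC = (TP·TN − FP·FN) / √((TP+FP)(TP+FN)(TN+FP)(TN+FN))
Numerator = 353·464 − 832·572 = -312112
Denominator = √(1185·925·1296·1036) = √1471718808000 = 1213144.1827
MCC = -312112 / 1213144.1827 = -0.257

-0.257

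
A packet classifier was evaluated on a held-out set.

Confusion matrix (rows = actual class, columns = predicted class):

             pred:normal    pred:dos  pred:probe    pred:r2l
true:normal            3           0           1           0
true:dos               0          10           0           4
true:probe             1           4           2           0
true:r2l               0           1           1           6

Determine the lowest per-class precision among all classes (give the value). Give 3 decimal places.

Per-class precision (TP/(TP+FP)):
  normal: TP=3, FP=0+1+0=1 → 3/4 = 0.7500
  dos: TP=10, FP=0+4+1=5 → 10/15 = 0.6667
  probe: TP=2, FP=1+0+1=2 → 2/4 = 0.5000
  r2l: TP=6, FP=0+4+0=4 → 6/10 = 0.6000
Lowest is class 'probe' with precision = 0.500.

0.500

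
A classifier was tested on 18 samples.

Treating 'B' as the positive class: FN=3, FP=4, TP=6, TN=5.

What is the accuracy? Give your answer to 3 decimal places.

0.611

Accuracy = (TP+TN)/N = (6+5)/18 = 0.611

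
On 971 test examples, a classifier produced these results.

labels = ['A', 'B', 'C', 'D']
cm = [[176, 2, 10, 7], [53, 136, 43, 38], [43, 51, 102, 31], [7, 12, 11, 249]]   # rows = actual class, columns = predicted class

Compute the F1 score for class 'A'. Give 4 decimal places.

0.7426

One-vs-rest for 'A': TP = diagonal; FP = other classes predicted 'A'; FN = 'A' predicted as other.
F1 score = 2·TP/(2·TP+FP+FN).
A: TP=176, FP=53+43+7=103, FN=2+10+7=19 → 352/474 = 0.74262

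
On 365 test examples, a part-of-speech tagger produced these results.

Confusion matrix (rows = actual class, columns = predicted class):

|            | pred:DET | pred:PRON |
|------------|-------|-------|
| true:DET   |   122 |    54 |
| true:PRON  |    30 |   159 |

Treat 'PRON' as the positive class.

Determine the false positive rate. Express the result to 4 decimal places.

0.3068

FPR = FP/(FP+TN) = 54/(54+122) = 0.3068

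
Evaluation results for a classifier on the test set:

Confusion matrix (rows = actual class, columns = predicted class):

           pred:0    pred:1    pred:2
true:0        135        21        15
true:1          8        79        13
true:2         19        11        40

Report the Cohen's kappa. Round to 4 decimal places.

Observed agreement pₒ = trace/N = 254/341 = 0.74487
Expected agreement pₑ = Σ (rowᵢ·colᵢ)/N² = (171·162 + 100·111 + 70·68)/341² = 0.37463
κ = (pₒ − pₑ)/(1 − pₑ) = (0.74487 − 0.37463)/(1 − 0.37463) = 0.5920

0.5920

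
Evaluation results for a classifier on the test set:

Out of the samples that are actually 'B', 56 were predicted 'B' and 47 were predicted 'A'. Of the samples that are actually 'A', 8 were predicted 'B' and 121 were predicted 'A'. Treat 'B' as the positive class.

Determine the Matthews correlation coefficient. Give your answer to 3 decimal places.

MCC = (TP·TN − FP·FN) / √((TP+FP)(TP+FN)(TN+FP)(TN+FN))
Numerator = 56·121 − 8·47 = 6400
Denominator = √(64·103·129·168) = √142861824 = 11952.4819
MCC = 6400 / 11952.4819 = 0.535

0.535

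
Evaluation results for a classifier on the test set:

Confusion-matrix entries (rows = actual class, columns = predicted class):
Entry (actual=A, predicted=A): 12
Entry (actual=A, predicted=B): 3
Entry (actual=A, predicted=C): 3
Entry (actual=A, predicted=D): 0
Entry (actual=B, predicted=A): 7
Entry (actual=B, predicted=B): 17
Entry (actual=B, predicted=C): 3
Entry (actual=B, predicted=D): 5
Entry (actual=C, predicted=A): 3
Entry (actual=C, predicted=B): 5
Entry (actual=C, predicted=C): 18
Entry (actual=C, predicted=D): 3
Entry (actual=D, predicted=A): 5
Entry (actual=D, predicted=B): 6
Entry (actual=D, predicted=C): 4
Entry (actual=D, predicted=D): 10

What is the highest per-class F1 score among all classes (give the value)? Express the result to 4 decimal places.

0.6316

Per-class F1 score (2·TP/(2·TP+FP+FN)):
  A: TP=12, FP=7+3+5=15, FN=3+3+0=6 → 24/45 = 0.53333
  B: TP=17, FP=3+5+6=14, FN=7+3+5=15 → 34/63 = 0.53968
  C: TP=18, FP=3+3+4=10, FN=3+5+3=11 → 36/57 = 0.63158
  D: TP=10, FP=0+5+3=8, FN=5+6+4=15 → 20/43 = 0.46512
Highest is class 'C' with F1 score = 0.6316.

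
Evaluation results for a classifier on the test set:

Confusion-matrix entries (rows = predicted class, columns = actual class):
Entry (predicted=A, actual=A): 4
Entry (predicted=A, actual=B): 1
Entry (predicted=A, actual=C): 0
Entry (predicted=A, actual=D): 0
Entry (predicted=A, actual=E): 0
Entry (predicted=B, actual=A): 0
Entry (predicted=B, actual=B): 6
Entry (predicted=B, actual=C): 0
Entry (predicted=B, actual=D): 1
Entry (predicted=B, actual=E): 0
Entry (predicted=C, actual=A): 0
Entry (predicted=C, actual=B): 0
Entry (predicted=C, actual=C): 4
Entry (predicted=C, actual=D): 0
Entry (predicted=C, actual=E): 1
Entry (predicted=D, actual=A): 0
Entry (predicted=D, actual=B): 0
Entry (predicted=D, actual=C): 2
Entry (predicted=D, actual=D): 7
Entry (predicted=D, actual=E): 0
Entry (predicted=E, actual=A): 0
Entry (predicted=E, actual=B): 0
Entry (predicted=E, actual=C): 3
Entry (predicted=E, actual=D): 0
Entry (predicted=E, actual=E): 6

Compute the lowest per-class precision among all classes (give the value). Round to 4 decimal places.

Per-class precision (TP/(TP+FP)):
  A: TP=4, FP=1+0+0+0=1 → 4/5 = 0.80000
  B: TP=6, FP=0+0+1+0=1 → 6/7 = 0.85714
  C: TP=4, FP=0+0+0+1=1 → 4/5 = 0.80000
  D: TP=7, FP=0+0+2+0=2 → 7/9 = 0.77778
  E: TP=6, FP=0+0+3+0=3 → 6/9 = 0.66667
Lowest is class 'E' with precision = 0.6667.

0.6667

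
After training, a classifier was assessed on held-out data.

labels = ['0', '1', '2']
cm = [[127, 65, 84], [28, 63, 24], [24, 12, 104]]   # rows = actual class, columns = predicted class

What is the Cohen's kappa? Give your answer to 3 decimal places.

0.326

Observed agreement pₒ = trace/N = 294/531 = 0.5537
Expected agreement pₑ = Σ (rowᵢ·colᵢ)/N² = (276·179 + 115·140 + 140·212)/531² = 0.3376
κ = (pₒ − pₑ)/(1 − pₑ) = (0.5537 − 0.3376)/(1 − 0.3376) = 0.326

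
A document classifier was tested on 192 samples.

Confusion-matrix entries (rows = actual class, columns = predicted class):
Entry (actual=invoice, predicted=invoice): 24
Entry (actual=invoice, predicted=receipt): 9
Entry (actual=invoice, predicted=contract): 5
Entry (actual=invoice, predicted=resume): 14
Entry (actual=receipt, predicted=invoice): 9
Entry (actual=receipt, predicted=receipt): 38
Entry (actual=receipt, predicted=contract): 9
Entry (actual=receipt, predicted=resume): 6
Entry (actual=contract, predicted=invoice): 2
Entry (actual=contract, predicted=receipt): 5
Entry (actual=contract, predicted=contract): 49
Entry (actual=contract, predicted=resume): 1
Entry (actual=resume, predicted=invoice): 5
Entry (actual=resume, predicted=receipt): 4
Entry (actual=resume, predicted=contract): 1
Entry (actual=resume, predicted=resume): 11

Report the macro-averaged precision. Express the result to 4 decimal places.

0.5970

Per-class precision (TP/(TP+FP)):
  invoice: TP=24, FP=9+2+5=16 → 24/40 = 0.60000
  receipt: TP=38, FP=9+5+4=18 → 38/56 = 0.67857
  contract: TP=49, FP=5+9+1=15 → 49/64 = 0.76563
  resume: TP=11, FP=14+6+1=21 → 11/32 = 0.34375
Macro-precision = mean = (0.60000 + 0.67857 + 0.76563 + 0.34375) / 4 = 0.5970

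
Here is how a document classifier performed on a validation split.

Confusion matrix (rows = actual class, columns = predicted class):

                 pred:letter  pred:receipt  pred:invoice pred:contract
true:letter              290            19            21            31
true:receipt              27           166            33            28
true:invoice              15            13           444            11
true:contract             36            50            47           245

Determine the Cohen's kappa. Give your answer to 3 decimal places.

Observed agreement pₒ = trace/N = 1145/1476 = 0.7757
Expected agreement pₑ = Σ (rowᵢ·colᵢ)/N² = (361·368 + 254·248 + 483·545 + 378·315)/1476² = 0.2654
κ = (pₒ − pₑ)/(1 − pₑ) = (0.7757 − 0.2654)/(1 − 0.2654) = 0.695

0.695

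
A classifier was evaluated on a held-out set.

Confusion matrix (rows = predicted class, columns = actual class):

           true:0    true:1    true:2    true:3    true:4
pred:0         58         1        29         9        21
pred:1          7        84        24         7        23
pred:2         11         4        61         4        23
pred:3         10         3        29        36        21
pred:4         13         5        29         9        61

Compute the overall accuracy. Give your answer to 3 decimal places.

0.515

Accuracy = trace / total = (58+84+61+36+61=300) / 582 = 300/582 = 0.515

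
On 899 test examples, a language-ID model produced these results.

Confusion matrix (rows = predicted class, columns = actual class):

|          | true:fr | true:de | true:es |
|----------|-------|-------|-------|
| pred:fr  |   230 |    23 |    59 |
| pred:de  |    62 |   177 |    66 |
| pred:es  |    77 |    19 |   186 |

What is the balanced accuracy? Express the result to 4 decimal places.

0.6765

Balanced accuracy = mean of per-class recall.
  fr: recall = 230/369 = 0.62331
  de: recall = 177/219 = 0.80822
  es: recall = 186/311 = 0.59807
Mean = (0.62331 + 0.80822 + 0.59807) / 3 = 0.6765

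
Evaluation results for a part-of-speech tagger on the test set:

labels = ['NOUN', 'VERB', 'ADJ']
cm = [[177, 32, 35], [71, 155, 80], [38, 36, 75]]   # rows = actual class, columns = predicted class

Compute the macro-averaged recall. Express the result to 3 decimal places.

0.578

Per-class recall (TP/(TP+FN)):
  NOUN: TP=177, FN=32+35=67 → 177/244 = 0.7254
  VERB: TP=155, FN=71+80=151 → 155/306 = 0.5065
  ADJ: TP=75, FN=38+36=74 → 75/149 = 0.5034
Macro-recall = mean = (0.7254 + 0.5065 + 0.5034) / 3 = 0.578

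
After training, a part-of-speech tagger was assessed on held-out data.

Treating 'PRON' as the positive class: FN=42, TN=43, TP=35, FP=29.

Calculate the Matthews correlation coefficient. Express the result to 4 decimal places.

0.0523

MCC = (TP·TN − FP·FN) / √((TP+FP)(TP+FN)(TN+FP)(TN+FN))
Numerator = 35·43 − 29·42 = 287
Denominator = √(64·77·72·85) = √30159360 = 5491.7538
MCC = 287 / 5491.7538 = 0.0523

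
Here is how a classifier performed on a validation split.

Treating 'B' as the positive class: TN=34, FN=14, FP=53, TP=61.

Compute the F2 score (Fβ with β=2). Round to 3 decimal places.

0.737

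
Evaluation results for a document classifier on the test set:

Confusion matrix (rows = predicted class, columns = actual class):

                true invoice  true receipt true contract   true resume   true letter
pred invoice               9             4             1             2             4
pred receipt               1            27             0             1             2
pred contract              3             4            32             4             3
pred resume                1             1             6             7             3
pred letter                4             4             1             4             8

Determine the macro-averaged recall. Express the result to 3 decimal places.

0.553

Per-class recall (TP/(TP+FN)):
  invoice: TP=9, FN=1+3+1+4=9 → 9/18 = 0.5000
  receipt: TP=27, FN=4+4+1+4=13 → 27/40 = 0.6750
  contract: TP=32, FN=1+0+6+1=8 → 32/40 = 0.8000
  resume: TP=7, FN=2+1+4+4=11 → 7/18 = 0.3889
  letter: TP=8, FN=4+2+3+3=12 → 8/20 = 0.4000
Macro-recall = mean = (0.5000 + 0.6750 + 0.8000 + 0.3889 + 0.4000) / 5 = 0.553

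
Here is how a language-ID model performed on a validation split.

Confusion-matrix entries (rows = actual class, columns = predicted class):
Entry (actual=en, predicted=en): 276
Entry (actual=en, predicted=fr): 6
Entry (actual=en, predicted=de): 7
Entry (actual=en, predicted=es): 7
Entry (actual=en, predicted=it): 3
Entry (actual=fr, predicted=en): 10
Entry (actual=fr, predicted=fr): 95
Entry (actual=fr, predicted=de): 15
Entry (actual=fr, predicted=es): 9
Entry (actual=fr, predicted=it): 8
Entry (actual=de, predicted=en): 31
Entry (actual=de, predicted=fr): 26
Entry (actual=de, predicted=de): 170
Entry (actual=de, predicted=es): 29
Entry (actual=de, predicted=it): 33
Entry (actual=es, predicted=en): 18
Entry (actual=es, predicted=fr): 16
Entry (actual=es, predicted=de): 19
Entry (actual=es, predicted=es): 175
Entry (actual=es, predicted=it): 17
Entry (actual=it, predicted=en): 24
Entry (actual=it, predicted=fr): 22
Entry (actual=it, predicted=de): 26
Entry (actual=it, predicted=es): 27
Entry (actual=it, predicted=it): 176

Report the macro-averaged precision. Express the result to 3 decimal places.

Per-class precision (TP/(TP+FP)):
  en: TP=276, FP=10+31+18+24=83 → 276/359 = 0.7688
  fr: TP=95, FP=6+26+16+22=70 → 95/165 = 0.5758
  de: TP=170, FP=7+15+19+26=67 → 170/237 = 0.7173
  es: TP=175, FP=7+9+29+27=72 → 175/247 = 0.7085
  it: TP=176, FP=3+8+33+17=61 → 176/237 = 0.7426
Macro-precision = mean = (0.7688 + 0.5758 + 0.7173 + 0.7085 + 0.7426) / 5 = 0.703

0.703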